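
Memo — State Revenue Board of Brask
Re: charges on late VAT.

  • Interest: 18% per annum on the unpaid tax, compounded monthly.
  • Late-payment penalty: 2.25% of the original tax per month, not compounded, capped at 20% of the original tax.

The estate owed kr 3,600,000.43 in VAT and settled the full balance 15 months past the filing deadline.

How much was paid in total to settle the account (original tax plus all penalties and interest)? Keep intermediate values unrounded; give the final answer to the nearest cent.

Penalty (uncapped): 15 × 2.25% × kr 3,600,000.43 = kr 1,215,000.15…; cap = 20% × kr 3,600,000.43 = kr 720,000.09… → penalty = kr 720,000.09…
Interest (18%/yr ÷ 12 = 1.5%/month): kr 3,600,000.43 × ((1 + 0.015)^15 − 1) = kr 900,835.5476…
Total = kr 3,600,000.43 + kr 720,000.0860 + kr 900,835.5476… = kr 5,220,836.06

kr 5,220,836.06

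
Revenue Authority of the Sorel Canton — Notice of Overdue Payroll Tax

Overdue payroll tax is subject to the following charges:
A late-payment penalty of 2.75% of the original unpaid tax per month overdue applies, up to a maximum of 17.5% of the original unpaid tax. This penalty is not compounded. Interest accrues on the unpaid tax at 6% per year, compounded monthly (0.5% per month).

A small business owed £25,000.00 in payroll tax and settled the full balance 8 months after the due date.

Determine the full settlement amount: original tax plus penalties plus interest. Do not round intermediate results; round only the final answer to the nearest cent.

£30,392.68

Penalty (uncapped): 8 × 2.75% × £25,000.00 = £5,500.00; cap = 17.5% × £25,000.00 = £4,375.00 → penalty = £4,375.00
Interest: £25,000.00 × ((1 + 0.005)^8 − 1) = £25,000.00 × 0.0407070… = £1,017.6761…
Total = £25,000.00 + £4,375.0000 + £1,017.6761… = £30,392.68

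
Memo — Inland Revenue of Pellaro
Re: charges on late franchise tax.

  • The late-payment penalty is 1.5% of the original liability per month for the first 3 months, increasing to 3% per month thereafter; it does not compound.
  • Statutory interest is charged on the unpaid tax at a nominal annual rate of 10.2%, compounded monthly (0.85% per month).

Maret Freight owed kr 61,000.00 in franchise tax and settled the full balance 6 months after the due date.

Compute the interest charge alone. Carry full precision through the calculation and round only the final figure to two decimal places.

kr 3,177.86

Interest: kr 61,000.00 × ((1 + 0.0085)^6 − 1) = kr 61,000.00 × 0.0520961… = kr 3,177.8628…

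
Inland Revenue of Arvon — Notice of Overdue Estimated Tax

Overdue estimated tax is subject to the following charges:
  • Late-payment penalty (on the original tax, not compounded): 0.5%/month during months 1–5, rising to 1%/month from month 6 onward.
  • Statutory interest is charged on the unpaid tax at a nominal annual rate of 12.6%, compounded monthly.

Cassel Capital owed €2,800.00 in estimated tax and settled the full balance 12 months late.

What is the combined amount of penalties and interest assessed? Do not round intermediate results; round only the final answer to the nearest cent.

Penalty, months 1–5: 5 × 0.5% × €2,800.00 = €70.00
Penalty, months 6–12: 7 × 1% × €2,800.00 = €196.00
Interest (12.6%/yr ÷ 12 = 1.05%/month): €2,800.00 × ((1 + 0.0105)^12 − 1) = €373.9044…
Penalties + interest = €266.0000 + €373.9044… = €639.90

€639.90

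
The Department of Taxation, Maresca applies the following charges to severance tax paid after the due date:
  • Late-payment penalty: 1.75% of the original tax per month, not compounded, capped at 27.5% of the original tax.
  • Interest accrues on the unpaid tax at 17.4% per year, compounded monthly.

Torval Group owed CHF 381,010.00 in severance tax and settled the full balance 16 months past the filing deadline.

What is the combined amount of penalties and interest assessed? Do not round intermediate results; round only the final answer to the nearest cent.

CHF 203,467.17

Penalty (uncapped): 16 × 1.75% × CHF 381,010.00 = CHF 106,682.80; cap = 27.5% × CHF 381,010.00 = CHF 104,777.75 → penalty = CHF 104,777.75
Interest (17.4%/yr ÷ 12 = 1.45%/month): CHF 381,010.00 × ((1 + 0.0145)^16 − 1) = CHF 98,689.4232…
Penalties + interest = CHF 104,777.7500 + CHF 98,689.4232… = CHF 203,467.17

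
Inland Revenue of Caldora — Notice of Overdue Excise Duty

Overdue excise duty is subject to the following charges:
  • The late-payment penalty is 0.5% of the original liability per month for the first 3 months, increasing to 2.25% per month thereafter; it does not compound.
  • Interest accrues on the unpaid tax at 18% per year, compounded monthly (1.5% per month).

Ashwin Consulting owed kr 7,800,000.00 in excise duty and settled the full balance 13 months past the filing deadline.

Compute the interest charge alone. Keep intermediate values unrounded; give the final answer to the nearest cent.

kr 1,665,709.06

Interest: kr 7,800,000.00 × ((1 + 0.015)^13 − 1) = kr 7,800,000.00 × 0.2135524… = kr 1,665,709.0635…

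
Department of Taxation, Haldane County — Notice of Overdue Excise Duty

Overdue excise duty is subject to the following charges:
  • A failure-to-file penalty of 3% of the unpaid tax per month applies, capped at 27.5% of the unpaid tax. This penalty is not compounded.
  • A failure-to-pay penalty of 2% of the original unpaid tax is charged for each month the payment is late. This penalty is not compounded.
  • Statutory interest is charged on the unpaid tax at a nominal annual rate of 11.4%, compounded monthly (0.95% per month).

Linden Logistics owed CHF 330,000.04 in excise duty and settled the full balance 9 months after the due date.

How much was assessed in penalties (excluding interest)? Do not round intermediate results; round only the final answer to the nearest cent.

Failure-to-file: 9 × 3% × CHF 330,000.04 = CHF 89,100.01… (under the 27.5% cap)
Failure-to-pay penalty: 9 × 2% × CHF 330,000.04 = CHF 59,400.01…
Total penalty = CHF 89,100.01… + CHF 59,400.01… = CHF 148,500.02

CHF 148,500.02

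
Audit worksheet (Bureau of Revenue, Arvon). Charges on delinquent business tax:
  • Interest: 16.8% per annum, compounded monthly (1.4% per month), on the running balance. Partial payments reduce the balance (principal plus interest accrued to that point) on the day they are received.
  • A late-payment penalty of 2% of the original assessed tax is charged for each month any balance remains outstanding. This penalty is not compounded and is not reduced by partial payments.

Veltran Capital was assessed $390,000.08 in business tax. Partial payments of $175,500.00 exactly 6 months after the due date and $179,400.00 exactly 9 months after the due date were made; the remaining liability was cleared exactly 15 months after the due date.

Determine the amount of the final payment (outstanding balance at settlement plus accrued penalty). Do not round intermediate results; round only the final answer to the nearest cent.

$203,534.71

Balance at month 6: $390,000.0800 × (1 + 0.014)^6 = $423,928.3162…
After $175,500.00 payment: $423,928.3162… − $175,500.00 = $248,428.3162…
Balance at month 9: $248,428.3162… × (1 + 0.014)^3 = $259,009.0630…
After $179,400.00 payment: $259,009.0630… − $179,400.00 = $79,609.0630…
Balance at month 15: $79,609.0630… × (1 + 0.014)^6 = $86,534.6900…
Penalty: 15 × 2% × $390,000.08 = $117,000.02…
Final settlement = outstanding balance + penalty = $86,534.6900… + $117,000.02… = $203,534.71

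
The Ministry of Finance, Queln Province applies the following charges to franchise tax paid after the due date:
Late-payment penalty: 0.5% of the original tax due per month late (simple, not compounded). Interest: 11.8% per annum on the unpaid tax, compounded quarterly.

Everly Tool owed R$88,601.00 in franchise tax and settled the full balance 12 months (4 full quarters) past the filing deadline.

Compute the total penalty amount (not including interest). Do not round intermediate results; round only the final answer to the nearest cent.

Late-payment penalty: 12 × 0.5% × R$88,601.00 = R$5,316.06

R$5,316.06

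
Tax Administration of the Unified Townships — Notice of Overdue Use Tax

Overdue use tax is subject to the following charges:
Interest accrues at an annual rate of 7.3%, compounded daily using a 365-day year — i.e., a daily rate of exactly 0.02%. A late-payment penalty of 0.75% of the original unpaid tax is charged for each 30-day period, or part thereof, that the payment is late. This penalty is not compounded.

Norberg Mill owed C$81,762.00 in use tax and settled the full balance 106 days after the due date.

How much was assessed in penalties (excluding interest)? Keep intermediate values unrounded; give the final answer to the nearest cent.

Penalty periods: ⌈106/30⌉ = 4; penalty = 4 × 0.75% × C$81,762.00 = C$2,452.86

C$2,452.86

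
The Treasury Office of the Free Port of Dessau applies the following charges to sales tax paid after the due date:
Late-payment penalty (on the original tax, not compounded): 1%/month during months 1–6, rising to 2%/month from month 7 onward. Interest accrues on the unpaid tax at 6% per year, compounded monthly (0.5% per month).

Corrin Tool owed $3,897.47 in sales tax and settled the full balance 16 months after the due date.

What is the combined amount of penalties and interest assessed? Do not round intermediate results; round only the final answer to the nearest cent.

Penalty, months 1–6: 6 × 1% × $3,897.47 = $233.85…
Penalty, months 7–16: 10 × 2% × $3,897.47 = $779.49…
Interest: $3,897.47 × ((1 + 0.005)^16 − 1) = $3,897.47 × 0.0830712… = $323.7673…
Penalties + interest = $1,013.3422 + $323.7673… = $1,337.11

$1,337.11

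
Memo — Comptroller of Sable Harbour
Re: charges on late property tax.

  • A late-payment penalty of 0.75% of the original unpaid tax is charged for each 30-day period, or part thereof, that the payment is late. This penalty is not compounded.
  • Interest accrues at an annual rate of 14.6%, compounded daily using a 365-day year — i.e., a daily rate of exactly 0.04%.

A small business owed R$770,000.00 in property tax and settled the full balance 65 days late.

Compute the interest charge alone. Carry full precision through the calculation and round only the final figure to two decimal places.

R$20,278.42

Interest: R$770,000.00 × ((1 + 0.0004)^65 − 1) = R$770,000.00 × 0.02633561… = R$20,278.4220…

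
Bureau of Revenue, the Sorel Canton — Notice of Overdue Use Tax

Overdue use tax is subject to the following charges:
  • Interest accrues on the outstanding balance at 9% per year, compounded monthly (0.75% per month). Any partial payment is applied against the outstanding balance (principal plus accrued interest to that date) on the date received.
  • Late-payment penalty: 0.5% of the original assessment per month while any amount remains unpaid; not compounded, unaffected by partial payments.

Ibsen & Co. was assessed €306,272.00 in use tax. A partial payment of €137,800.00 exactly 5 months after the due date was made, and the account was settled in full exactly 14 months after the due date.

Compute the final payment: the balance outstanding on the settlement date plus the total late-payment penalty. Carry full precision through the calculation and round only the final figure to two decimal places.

Balance at month 5: €306,272.0000 × (1 + 0.0075)^5 = €317,930.7749…
After €137,800.00 payment: €317,930.7749… − €137,800.00 = €180,130.7749…
Balance at month 14: €180,130.7749… × (1 + 0.0075)^9 = €192,660.8228…
Penalty: 14 × 0.5% × €306,272.00 = €21,439.04
Final settlement = outstanding balance + penalty = €192,660.8228… + €21,439.04 = €214,099.86

€214,099.86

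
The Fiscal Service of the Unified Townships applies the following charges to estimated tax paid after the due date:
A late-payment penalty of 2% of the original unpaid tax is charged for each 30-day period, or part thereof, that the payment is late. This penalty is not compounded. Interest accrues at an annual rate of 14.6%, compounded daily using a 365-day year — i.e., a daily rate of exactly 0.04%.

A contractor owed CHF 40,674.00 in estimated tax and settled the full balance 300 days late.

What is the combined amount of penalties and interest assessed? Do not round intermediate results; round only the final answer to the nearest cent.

CHF 13,319.51

Penalty periods: ⌈300/30⌉ = 10; penalty = 10 × 2% × CHF 40,674.00 = CHF 8,134.80
Interest: CHF 40,674.00 × ((1 + 0.0004)^300 − 1) = CHF 40,674.00 × 0.12746980… = CHF 5,184.7066…
Penalties + interest = CHF 8,134.8000 + CHF 5,184.7066… = CHF 13,319.51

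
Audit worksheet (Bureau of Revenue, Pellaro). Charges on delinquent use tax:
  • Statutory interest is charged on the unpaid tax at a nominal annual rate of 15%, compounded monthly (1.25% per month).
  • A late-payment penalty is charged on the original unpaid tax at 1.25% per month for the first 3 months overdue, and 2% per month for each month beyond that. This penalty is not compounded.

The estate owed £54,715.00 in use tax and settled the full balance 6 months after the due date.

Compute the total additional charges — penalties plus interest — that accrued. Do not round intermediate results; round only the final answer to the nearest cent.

£9,568.73

Penalty, months 1–3: 3 × 1.25% × £54,715.00 = £2,051.81…
Penalty, months 4–6: 3 × 2% × £54,715.00 = £3,282.90
Interest: £54,715.00 × ((1 + 0.0125)^6 − 1) = £54,715.00 × 0.0773832… = £4,234.0207…
Penalties + interest = £5,334.7125 + £4,234.0207… = £9,568.73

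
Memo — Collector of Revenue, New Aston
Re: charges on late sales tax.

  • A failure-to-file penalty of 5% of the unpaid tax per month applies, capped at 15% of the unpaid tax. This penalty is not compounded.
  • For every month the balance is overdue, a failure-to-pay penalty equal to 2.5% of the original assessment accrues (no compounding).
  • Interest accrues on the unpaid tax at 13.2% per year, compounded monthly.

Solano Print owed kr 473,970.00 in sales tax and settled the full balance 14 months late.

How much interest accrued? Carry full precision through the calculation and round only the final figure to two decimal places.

Interest (13.2%/yr ÷ 12 = 1.1%/month): kr 473,970.00 × ((1 + 0.011)^14 − 1) = kr 78,446.9963…

kr 78,447.00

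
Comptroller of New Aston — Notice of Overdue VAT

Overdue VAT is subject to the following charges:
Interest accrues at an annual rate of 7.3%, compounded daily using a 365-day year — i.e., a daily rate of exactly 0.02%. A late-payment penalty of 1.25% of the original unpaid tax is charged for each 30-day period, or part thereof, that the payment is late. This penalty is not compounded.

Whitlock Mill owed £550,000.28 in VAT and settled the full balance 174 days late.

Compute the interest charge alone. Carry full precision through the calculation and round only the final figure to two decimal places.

£19,474.96

Interest: £550,000.28 × ((1 + 0.0002)^174 − 1) = £550,000.28 × 0.03540900… = £19,474.9615…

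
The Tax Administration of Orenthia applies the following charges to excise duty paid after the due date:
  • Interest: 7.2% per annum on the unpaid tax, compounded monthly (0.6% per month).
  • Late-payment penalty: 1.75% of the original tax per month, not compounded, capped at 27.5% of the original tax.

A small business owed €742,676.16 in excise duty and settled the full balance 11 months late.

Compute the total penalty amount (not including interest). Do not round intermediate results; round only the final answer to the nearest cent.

Penalty: 11 × 1.75% × €742,676.16 = €142,965.16… (below the 27.5% cap of €204,235.94…)

€142,965.16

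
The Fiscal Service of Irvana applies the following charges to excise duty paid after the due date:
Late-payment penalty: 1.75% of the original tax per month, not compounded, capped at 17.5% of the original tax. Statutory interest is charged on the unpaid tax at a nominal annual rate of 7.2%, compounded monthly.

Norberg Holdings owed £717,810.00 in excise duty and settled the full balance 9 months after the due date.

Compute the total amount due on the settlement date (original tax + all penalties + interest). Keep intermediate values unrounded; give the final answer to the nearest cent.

£870,570.24

Penalty: 9 × 1.75% × £717,810.00 = £113,055.08… (below the 17.5% cap of £125,616.75)
Interest (7.2%/yr ÷ 12 = 0.6%/month): £717,810.00 × ((1 + 0.006)^9 − 1) = £39,705.1636…
Total = £717,810.00 + £113,055.0750 + £39,705.1636… = £870,570.24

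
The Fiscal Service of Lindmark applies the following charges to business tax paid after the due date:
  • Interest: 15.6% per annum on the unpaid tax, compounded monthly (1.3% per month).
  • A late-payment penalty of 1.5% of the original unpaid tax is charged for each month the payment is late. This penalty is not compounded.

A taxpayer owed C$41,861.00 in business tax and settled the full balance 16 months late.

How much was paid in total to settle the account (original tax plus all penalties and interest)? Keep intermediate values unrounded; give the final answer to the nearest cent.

Late-payment penalty: 16 × 1.5% × C$41,861.00 = C$10,046.64
Interest: C$41,861.00 × ((1 + 0.013)^16 − 1) = C$41,861.00 × 0.2295640… = C$9,609.7770…
Total = C$41,861.00 + C$10,046.6400 + C$9,609.7770… = C$61,517.42

C$61,517.42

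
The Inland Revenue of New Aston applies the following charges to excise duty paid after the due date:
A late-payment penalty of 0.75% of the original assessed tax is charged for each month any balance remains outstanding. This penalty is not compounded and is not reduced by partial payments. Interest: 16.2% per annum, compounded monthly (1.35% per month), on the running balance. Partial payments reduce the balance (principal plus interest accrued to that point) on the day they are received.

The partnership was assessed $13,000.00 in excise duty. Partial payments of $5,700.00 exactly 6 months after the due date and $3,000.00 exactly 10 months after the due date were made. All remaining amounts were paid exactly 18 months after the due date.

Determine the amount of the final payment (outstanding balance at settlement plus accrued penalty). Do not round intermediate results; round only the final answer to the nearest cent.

$8,269.09

Balance at month 6: $13,000.0000 × (1 + 0.0135)^6 = $14,089.1850…
After $5,700.00 payment: $14,089.1850… − $5,700.00 = $8,389.1850…
Balance at month 10: $8,389.1850… × (1 + 0.0135)^4 = $8,851.4574…
After $3,000.00 payment: $8,851.4574… − $3,000.00 = $5,851.4574…
Balance at month 18: $5,851.4574… × (1 + 0.0135)^8 = $6,514.0947…
Penalty: 18 × 0.75% × $13,000.00 = $1,755.00
Final settlement = outstanding balance + penalty = $6,514.0947… + $1,755.00 = $8,269.09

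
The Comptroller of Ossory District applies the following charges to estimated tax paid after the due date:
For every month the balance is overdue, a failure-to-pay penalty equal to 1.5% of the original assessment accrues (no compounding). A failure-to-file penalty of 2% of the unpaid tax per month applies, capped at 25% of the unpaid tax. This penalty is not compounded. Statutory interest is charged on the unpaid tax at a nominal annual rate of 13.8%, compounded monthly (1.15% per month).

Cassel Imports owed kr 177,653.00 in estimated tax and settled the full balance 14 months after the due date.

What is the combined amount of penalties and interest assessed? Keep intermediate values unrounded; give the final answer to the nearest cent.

Failure-to-file: 14 × 2% × kr 177,653.00 = kr 49,742.84, capped at 25% × kr 177,653.00 = kr 44,413.25
Failure-to-pay penalty: 14 × 1.5% × kr 177,653.00 = kr 37,307.13
Interest: kr 177,653.00 × ((1 + 0.0115)^14 − 1) = kr 177,653.00 × 0.1736063… = kr 30,841.6739…
Penalties + interest = kr 81,720.3800 + kr 30,841.6739… = kr 112,562.05

kr 112,562.05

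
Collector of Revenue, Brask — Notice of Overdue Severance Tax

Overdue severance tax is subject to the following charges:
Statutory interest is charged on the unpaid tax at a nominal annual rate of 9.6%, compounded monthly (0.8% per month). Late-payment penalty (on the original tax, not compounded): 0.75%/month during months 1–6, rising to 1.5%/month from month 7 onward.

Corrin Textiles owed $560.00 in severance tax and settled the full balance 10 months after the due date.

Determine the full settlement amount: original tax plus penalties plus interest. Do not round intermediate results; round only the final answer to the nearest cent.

Penalty, months 1–6: 6 × 0.75% × $560.00 = $25.20
Penalty, months 7–10: 4 × 1.5% × $560.00 = $33.60
Interest: $560.00 × ((1 + 0.008)^10 − 1) = $560.00 × 0.0829423… = $46.4477…
Total = $560.00 + $58.8000 + $46.4477… = $665.25

$665.25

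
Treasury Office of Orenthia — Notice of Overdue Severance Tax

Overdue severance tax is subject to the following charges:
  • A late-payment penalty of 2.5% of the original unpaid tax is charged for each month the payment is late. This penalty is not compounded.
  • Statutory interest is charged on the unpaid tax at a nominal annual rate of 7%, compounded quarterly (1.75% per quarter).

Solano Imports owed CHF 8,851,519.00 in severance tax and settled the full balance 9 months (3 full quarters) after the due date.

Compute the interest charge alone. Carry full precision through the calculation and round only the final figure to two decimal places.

CHF 472,884.52

Interest: CHF 8,851,519.00 × ((1 + 0.0175)^3 − 1) = CHF 8,851,519.00 × 0.0534241… = CHF 472,884.5192…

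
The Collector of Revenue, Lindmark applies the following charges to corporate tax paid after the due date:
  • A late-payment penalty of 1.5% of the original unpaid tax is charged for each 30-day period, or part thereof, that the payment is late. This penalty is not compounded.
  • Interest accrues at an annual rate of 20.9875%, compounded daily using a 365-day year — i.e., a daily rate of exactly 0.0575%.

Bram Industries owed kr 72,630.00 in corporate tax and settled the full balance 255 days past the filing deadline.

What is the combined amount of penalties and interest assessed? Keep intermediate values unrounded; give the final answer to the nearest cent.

kr 21,271.21

Penalty periods: ⌈255/30⌉ = 9; penalty = 9 × 1.5% × kr 72,630.00 = kr 9,805.05
Interest: kr 72,630.00 × ((1 + 0.000575)^255 − 1) = kr 72,630.00 × 0.15787087… = kr 11,466.1613…
Penalties + interest = kr 9,805.0500 + kr 11,466.1613… = kr 21,271.21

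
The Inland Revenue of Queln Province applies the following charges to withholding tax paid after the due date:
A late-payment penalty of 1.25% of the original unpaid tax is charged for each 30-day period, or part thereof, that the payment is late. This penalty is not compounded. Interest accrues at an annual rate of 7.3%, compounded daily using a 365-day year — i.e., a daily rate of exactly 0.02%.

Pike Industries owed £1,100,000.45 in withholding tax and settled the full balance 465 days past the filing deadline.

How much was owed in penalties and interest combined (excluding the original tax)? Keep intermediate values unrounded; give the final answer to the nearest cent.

£327,196.82

Penalty periods: ⌈465/30⌉ = 16; penalty = 16 × 1.25% × £1,100,000.45 = £220,000.09
Interest: £1,100,000.45 × ((1 + 0.0002)^465 − 1) = £1,100,000.45 × 0.09745153… = £107,196.7272…
Penalties + interest = £220,000.0900 + £107,196.7272… = £327,196.82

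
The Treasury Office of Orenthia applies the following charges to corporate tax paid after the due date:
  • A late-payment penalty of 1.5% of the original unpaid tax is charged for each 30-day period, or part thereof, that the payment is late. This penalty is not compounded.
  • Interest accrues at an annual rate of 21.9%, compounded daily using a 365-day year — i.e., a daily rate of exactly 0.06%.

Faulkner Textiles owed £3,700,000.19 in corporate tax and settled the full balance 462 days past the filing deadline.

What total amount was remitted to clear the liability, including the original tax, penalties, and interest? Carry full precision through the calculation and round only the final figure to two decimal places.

£5,769,486.35

Penalty periods: ⌈462/30⌉ = 16; penalty = 16 × 1.5% × £3,700,000.19 = £888,000.05…
Interest: £3,700,000.19 × ((1 + 0.0006)^462 − 1) = £3,700,000.19 × 0.31932056… = £1,181,486.1153…
Total = £3,700,000.19 + £888,000.0456 + £1,181,486.1153… = £5,769,486.35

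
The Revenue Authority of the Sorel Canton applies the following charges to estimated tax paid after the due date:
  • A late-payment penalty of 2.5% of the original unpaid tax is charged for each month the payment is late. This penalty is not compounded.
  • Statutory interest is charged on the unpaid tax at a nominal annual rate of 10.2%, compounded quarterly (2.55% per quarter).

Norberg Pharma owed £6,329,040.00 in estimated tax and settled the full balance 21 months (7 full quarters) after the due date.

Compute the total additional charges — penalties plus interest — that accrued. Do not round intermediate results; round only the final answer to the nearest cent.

£4,542,672.42

Late-payment penalty: 21 × 2.5% × £6,329,040.00 = £3,322,746.00
Interest: £6,329,040.00 × ((1 + 0.0255)^7 − 1) = £6,329,040.00 × 0.1927506… = £1,219,926.4179…
Penalties + interest = £3,322,746.0000 + £1,219,926.4179… = £4,542,672.42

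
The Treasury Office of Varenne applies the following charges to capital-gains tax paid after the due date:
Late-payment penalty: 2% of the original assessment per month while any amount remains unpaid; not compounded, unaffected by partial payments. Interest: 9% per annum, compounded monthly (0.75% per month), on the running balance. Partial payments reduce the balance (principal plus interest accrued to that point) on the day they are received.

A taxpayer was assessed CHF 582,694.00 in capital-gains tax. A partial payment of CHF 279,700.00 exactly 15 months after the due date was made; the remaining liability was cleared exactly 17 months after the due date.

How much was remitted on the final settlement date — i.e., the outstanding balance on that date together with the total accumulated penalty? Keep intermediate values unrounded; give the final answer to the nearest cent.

CHF 575,821.46

Balance at month 15: CHF 582,694.0000 × (1 + 0.0075)^15 = CHF 651,803.0200…
After CHF 279,700.00 payment: CHF 651,803.0200… − CHF 279,700.00 = CHF 372,103.0200…
Balance at month 17: CHF 372,103.0200… × (1 + 0.0075)^2 = CHF 377,705.4961…
Penalty: 17 × 2% × CHF 582,694.00 = CHF 198,115.96
Final settlement = outstanding balance + penalty = CHF 377,705.4961… + CHF 198,115.96 = CHF 575,821.46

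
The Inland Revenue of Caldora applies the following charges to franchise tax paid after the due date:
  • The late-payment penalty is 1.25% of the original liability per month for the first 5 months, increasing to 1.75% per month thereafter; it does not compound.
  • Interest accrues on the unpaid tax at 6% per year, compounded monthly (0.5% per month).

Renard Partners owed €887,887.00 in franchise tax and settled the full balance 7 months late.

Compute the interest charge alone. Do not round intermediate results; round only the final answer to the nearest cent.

Interest: €887,887.00 × ((1 + 0.005)^7 − 1) = €887,887.00 × 0.0355294… = €31,546.0897…

€31,546.09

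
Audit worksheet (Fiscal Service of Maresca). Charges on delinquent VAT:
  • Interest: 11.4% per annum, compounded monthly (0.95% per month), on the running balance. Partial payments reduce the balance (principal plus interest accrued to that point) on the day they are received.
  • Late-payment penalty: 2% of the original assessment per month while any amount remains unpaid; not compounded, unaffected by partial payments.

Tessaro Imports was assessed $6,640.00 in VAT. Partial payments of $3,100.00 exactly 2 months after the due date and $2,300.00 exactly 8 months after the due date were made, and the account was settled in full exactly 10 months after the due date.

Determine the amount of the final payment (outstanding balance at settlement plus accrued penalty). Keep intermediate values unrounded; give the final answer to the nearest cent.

Balance at month 2: $6,640.0000 × (1 + 0.0095)^2 = $6,766.7593…
After $3,100.00 payment: $6,766.7593… − $3,100.00 = $3,666.7593…
Balance at month 8: $3,666.7593… × (1 + 0.0095)^6 = $3,880.7917…
After $2,300.00 payment: $3,880.7917… − $2,300.00 = $1,580.7917…
Balance at month 10: $1,580.7917… × (1 + 0.0095)^2 = $1,610.9694…
Penalty: 10 × 2% × $6,640.00 = $1,328.00
Final settlement = outstanding balance + penalty = $1,610.9694… + $1,328.00 = $2,938.97

$2,938.97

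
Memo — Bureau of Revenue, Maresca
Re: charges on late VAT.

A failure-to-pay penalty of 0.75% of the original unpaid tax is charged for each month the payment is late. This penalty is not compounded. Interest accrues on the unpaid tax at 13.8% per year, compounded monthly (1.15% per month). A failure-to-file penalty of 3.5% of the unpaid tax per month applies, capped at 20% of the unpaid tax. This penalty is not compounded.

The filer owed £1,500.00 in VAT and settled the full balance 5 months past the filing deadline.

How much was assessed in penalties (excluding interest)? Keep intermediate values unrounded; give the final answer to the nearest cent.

Failure-to-file: 5 × 3.5% × £1,500.00 = £262.50 (under the 20% cap)
Failure-to-pay penalty: 5 × 0.75% × £1,500.00 = £56.25
Total penalty = £262.50 + £56.25 = £318.75

£318.75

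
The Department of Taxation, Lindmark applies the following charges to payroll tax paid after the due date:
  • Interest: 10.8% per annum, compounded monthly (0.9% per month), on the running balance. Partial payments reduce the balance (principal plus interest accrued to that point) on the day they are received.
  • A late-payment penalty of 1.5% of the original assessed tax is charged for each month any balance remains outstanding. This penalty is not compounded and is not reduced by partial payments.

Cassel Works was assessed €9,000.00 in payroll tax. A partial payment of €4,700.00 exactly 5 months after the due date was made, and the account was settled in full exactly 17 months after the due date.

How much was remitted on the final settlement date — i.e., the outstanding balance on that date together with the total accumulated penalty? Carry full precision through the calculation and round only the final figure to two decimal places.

Balance at month 5: €9,000.0000 × (1 + 0.009)^5 = €9,412.3559…
After €4,700.00 payment: €9,412.3559… − €4,700.00 = €4,712.3559…
Balance at month 17: €4,712.3559… × (1 + 0.009)^12 = €5,247.2539…
Penalty: 17 × 1.5% × €9,000.00 = €2,295.00
Final settlement = outstanding balance + penalty = €5,247.2539… + €2,295.00 = €7,542.25

€7,542.25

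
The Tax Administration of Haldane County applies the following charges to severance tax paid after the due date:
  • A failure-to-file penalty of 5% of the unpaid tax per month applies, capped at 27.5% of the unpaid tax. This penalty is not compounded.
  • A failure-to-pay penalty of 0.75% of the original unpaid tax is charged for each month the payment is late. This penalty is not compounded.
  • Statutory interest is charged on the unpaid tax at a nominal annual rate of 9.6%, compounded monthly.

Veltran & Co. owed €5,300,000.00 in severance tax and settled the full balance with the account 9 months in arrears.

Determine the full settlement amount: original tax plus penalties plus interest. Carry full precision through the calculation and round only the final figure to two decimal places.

€7,509,291.90

Failure-to-file: 9 × 5% × €5,300,000.00 = €2,385,000.00, capped at 27.5% × €5,300,000.00 = €1,457,500.00
Failure-to-pay penalty: 9 × 0.75% × €5,300,000.00 = €357,750.00
Interest (9.6%/yr ÷ 12 = 0.8%/month): €5,300,000.00 × ((1 + 0.008)^9 − 1) = €394,041.8997…
Total = €5,300,000.00 + €1,815,250.0000 + €394,041.8997… = €7,509,291.90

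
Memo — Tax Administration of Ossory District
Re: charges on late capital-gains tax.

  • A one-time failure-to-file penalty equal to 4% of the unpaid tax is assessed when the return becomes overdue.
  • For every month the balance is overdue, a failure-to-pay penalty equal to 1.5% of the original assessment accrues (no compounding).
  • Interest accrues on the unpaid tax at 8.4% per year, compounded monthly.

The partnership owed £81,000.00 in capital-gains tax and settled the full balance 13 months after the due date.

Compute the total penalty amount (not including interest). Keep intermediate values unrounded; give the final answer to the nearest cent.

£19,035.00

Failure-to-file penalty: 4% × £81,000.00 = £3,240.00
Failure-to-pay penalty: 13 × 1.5% × £81,000.00 = £15,795.00
Total penalty = £3,240.00 + £15,795.00 = £19,035.00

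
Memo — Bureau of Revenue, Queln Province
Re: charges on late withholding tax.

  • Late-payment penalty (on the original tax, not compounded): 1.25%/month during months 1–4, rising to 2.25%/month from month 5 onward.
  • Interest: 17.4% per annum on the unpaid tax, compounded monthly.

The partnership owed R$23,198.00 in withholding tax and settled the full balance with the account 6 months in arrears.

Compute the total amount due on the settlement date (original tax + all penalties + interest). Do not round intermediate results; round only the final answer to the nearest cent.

R$27,494.63

Penalty, months 1–4: 4 × 1.25% × R$23,198.00 = R$1,159.90
Penalty, months 5–6: 2 × 2.25% × R$23,198.00 = R$1,043.91
Interest (17.4%/yr ÷ 12 = 1.45%/month): R$23,198.00 × ((1 + 0.0145)^6 − 1) = R$2,092.8166…
Total = R$23,198.00 + R$2,203.8100 + R$2,092.8166… = R$27,494.63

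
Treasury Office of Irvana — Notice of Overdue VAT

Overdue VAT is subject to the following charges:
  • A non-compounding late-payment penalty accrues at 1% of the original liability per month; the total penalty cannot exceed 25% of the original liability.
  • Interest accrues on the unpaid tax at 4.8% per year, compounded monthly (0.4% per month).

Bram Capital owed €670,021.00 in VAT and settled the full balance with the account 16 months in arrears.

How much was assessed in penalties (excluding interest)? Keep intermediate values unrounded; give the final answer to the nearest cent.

Penalty: 16 × 1% × €670,021.00 = €107,203.36 (below the 25% cap of €167,505.25)

€107,203.36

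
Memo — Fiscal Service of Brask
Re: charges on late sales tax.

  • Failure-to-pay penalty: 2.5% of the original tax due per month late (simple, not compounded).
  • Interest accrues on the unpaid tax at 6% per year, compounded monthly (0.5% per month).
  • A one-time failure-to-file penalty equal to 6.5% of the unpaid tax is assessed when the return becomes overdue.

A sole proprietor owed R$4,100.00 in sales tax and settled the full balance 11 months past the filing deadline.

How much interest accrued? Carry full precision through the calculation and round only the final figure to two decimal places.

Interest: R$4,100.00 × ((1 + 0.005)^11 − 1) = R$4,100.00 × 0.0563958… = R$231.2229…

R$231.22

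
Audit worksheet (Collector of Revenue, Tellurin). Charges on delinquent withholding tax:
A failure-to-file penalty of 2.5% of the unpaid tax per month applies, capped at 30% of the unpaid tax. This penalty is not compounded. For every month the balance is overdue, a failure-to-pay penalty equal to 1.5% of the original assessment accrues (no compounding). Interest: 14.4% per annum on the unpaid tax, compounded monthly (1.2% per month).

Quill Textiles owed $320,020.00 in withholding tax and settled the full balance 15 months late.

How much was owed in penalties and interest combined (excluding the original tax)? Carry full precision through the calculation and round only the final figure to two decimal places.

Failure-to-file: 15 × 2.5% × $320,020.00 = $120,007.50, capped at 30% × $320,020.00 = $96,006.00
Failure-to-pay penalty: 15 × 1.5% × $320,020.00 = $72,004.50
Interest: $320,020.00 × ((1 + 0.012)^15 − 1) = $320,020.00 × 0.1959353… = $62,703.2170…
Penalties + interest = $168,010.5000 + $62,703.2170… = $230,713.72

$230,713.72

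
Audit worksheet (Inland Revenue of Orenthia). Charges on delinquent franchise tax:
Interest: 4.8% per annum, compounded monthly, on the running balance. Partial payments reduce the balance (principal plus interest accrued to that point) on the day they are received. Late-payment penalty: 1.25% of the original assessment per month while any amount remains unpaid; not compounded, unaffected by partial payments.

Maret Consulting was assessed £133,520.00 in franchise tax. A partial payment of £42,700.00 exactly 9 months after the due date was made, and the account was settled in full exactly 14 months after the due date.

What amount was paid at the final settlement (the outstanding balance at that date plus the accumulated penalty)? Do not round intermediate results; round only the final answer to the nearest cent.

Monthly rate = 4.8% ÷ 12 = 0.4%
Balance at month 9: £133,520.0000 × (1 + 0.004)^9 = £138,404.3496…
After £42,700.00 payment: £138,404.3496… − £42,700.00 = £95,704.3496…
Balance at month 14: £95,704.3496… × (1 + 0.004)^5 = £97,633.8107…
Penalty: 14 × 1.25% × £133,520.00 = £23,366.00
Final settlement = outstanding balance + penalty = £97,633.8107… + £23,366.00 = £120,999.81

£120,999.81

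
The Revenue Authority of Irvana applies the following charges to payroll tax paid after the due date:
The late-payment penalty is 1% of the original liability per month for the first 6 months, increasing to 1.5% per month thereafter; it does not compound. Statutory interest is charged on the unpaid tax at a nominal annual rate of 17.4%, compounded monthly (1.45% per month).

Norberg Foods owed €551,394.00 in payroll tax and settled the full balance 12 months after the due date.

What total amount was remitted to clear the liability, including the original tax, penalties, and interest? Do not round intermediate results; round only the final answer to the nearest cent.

Penalty, months 1–6: 6 × 1% × €551,394.00 = €33,083.64
Penalty, months 7–12: 6 × 1.5% × €551,394.00 = €49,625.46
Interest: €551,394.00 × ((1 + 0.0145)^12 − 1) = €551,394.00 × 0.1885696… = €103,976.1435…
Total = €551,394.00 + €82,709.1000 + €103,976.1435… = €738,079.24

€738,079.24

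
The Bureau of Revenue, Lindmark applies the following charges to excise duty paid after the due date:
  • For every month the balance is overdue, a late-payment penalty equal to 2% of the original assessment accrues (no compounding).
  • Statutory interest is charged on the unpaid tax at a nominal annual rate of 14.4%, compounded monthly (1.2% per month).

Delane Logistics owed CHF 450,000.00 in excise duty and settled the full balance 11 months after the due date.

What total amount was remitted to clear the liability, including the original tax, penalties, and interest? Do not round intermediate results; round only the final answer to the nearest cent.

CHF 612,095.44

Late-payment penalty = 2% × CHF 450,000.00 × 11 mo = CHF 99,000.00
Interest: CHF 450,000.00 × ((1 + 0.012)^11 − 1) = CHF 450,000.00 × 0.1402121… = CHF 63,095.4357…
Total = CHF 450,000.00 + CHF 99,000.0000 + CHF 63,095.4357… = CHF 612,095.44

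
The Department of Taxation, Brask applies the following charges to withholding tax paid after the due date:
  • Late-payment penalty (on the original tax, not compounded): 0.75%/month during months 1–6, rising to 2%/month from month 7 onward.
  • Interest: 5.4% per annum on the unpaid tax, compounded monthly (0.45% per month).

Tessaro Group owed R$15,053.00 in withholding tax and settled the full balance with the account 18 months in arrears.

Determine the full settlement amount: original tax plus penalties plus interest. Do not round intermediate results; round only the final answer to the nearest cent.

Penalty, months 1–6: 6 × 0.75% × R$15,053.00 = R$677.39…
Penalty, months 7–18: 12 × 2% × R$15,053.00 = R$3,612.72
Interest: R$15,053.00 × ((1 + 0.0045)^18 − 1) = R$15,053.00 × 0.0841739… = R$1,267.0694…
Total = R$15,053.00 + R$4,290.1050 + R$1,267.0694… = R$20,610.17

R$20,610.17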